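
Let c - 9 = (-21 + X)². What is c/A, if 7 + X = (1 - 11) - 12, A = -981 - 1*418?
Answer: -2509/1399 ≈ -1.7934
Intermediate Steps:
A = -1399 (A = -981 - 418 = -1399)
X = -29 (X = -7 + ((1 - 11) - 12) = -7 + (-10 - 12) = -7 - 22 = -29)
c = 2509 (c = 9 + (-21 - 29)² = 9 + (-50)² = 9 + 2500 = 2509)
c/A = 2509/(-1399) = 2509*(-1/1399) = -2509/1399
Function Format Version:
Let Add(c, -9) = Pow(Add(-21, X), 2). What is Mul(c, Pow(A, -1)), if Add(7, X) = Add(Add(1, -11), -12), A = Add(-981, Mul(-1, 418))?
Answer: Rational(-2509, 1399) ≈ -1.7934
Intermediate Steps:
A = -1399 (A = Add(-981, -418) = -1399)
X = -29 (X = Add(-7, Add(Add(1, -11), -12)) = Add(-7, Add(-10, -12)) = Add(-7, -22) = -29)
c = 2509 (c = Add(9, Pow(Add(-21, -29), 2)) = Add(9, Pow(-50, 2)) = Add(9, 2500) = 2509)
Mul(c, Pow(A, -1)) = Mul(2509, Pow(-1399, -1)) = Mul(2509, Rational(-1, 1399)) = Rational(-2509, 1399)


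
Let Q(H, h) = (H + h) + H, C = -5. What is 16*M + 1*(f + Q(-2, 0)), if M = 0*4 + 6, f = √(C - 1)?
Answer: 92 + I*√6 ≈ 92.0 + 2.4495*I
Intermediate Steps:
Q(H, h) = h + 2*H
f = I*√6 (f = √(-5 - 1) = √(-6) = I*√6 ≈ 2.4495*I)
M = 6 (M = 0 + 6 = 6)
16*M + 1*(f + Q(-2, 0)) = 16*6 + 1*(I*√6 + (0 + 2*(-2))) = 96 + 1*(I*√6 + (0 - 4)) = 96 + 1*(I*√6 - 4) = 96 + 1*(-4 + I*√6) = 96 + (-4 + I*√6) = 92 + I*√6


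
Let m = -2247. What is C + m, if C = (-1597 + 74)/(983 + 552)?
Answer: -3450668/1535 ≈ -2248.0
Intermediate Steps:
C = -1523/1535 ≈ -0.99218
C + m = -1523/1535 - 2247 = -3450668/1535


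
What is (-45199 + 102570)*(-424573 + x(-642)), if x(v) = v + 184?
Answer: -24384453501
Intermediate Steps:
x(v) = 184 + v
(-45199 + 102570)*(-424573 + x(-642)) = (-45199 + 102570)*(-424573 + (184 - 642)) = 57371*(-424573 - 458) = 57371*(-425031) = -24384453501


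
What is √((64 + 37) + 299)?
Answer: 20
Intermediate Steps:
√((64 + 37) + 299) = √(101 + 299) = √400 = 20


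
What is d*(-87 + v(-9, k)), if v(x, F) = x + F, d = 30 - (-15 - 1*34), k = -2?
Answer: -7742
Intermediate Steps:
d = 79 (d = 30 - (-15 - 34) = 30 - 1*(-49) = 30 + 49 = 79)
v(x, F) = F + x
d*(-87 + v(-9, k)) = 79*(-87 + (-2 - 9)) = 79*(-87 - 11) = 79*(-98) = -7742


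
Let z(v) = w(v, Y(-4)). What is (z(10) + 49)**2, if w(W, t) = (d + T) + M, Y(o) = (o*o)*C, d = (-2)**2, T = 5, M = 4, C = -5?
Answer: 3844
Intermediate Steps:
d = 4
Y(o) = -5*o**2 (Y(o) = (o*o)*(-5) = o**2*(-5) = -5*o**2)
w(W, t) = 13 (w(W, t) = (4 + 5) + 4 = 9 + 4 = 13)
z(v) = 13
(z(10) + 49)**2 = (13 + 49)**2 = 62**2 = 3844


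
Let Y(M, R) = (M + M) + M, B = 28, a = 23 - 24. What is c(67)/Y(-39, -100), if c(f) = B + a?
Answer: -3/13 ≈ -0.23077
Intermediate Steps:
a = -1
c(f) = 27 (c(f) = 28 - 1 = 27)
Y(M, R) = 3*M (Y(M, R) = 2*M + M = 3*M)
c(67)/Y(-39, -100) = 27/((3*(-39))) = 27/(-117) = 27*(-1/117) = -3/13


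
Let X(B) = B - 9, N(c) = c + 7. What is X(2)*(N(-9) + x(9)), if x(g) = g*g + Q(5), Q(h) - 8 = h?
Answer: -644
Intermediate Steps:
Q(h) = 8 + h
N(c) = 7 + c
X(B) = -9 + B
x(g) = 13 + g² (x(g) = g*g + (8 + 5) = g² + 13 = 13 + g²)
X(2)*(N(-9) + x(9)) = (-9 + 2)*((7 - 9) + (13 + 9²)) = -7*(-2 + (13 + 81)) = -7*(-2 + 94) = -7*92 = -644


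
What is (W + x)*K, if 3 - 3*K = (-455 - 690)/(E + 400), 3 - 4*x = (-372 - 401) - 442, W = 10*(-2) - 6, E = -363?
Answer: 349796/111 ≈ 3151.3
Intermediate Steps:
W = -26 (W = -20 - 6 = -26)
x = 609/2 (x = ¾ - ((-372 - 401) - 442)/4 = ¾ - (-773 - 442)/4 = ¾ - ¼*(-1215) = ¾ + 1215/4 = 609/2 ≈ 304.50)
K = 1256/111 (K = 1 - (-455 - 690)/(3*(-363 + 400)) = 1 - (-1145)/(3*37) = 1 - ⅓*(-1145/37) = 1 + 1145/111 = 1256/111 ≈ 11.315)
(W + x)*K = (-26 + 609/2)*(1256/111) = (557/2)*(1256/111) = 349796/111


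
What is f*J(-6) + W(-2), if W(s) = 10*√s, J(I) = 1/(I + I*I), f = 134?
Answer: 67/15 + 10*I*√2 ≈ 4.4667 + 14.142*I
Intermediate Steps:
J(I) = 1/(I + I²)
f*J(-6) + W(-2) = 134*(1/((-6)*(1 - 6))) + 10*√(-2) = 134*(-⅙/(-5)) + 10*(I*√2) = 134*(-⅙*(-⅕)) + 10*I*√2 = 134*(1/30) + 10*I*√2 = 67/15 + 10*I*√2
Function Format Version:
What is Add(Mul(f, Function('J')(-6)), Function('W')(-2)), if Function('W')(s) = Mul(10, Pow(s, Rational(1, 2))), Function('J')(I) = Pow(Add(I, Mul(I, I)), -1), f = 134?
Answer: Add(Rational(67, 15), Mul(10, I, Pow(2, Rational(1, 2)))) ≈ Add(4.4667, Mul(14.142, I))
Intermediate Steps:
Function('J')(I) = Pow(Add(I, Pow(I, 2)), -1)
Add(Mul(f, Function('J')(-6)), Function('W')(-2)) = Add(Mul(134, Mul(Pow(-6, -1), Pow(Add(1, -6), -1))), Mul(10, Pow(-2, Rational(1, 2)))) = Add(Mul(134, Mul(Rational(-1, 6), Pow(-5, -1))), Mul(10, Mul(I, Pow(2, Rational(1, 2))))) = Add(Mul(134, Mul(Rational(-1, 6), Rational(-1, 5))), Mul(10, I, Pow(2, Rational(1, 2)))) = Add(Mul(134, Rational(1, 30)), Mul(10, I, Pow(2, Rational(1, 2)))) = Add(Rational(67, 15), Mul(10, I, Pow(2, Rational(1, 2))))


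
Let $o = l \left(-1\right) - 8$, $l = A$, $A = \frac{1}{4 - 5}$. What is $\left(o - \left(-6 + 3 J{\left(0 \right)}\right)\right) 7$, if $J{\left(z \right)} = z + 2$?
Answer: $-49$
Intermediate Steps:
$A = -1$ ($A = \frac{1}{-1} = -1$)
$l = -1$
$J{\left(z \right)} = 2 + z$
$o = -7$ ($o = \left(-1\right) \left(-1\right) - 8 = 1 - 8 = -7$)
$\left(o - \left(-6 + 3 J{\left(0 \right)}\right)\right) 7 = \left(-7 + \left(6 - 3 \left(2 + 0\right)\right)\right) 7 = \left(-7 + \left(6 - 6\right)\right) 7 = \left(-7 + 0\right) 7 = \left(-7\right) 7 = -49$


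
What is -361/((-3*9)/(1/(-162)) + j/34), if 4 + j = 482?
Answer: -6137/74597 ≈ -0.082269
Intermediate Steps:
j = 478 (j = -4 + 482 = 478)
-361/((-3*9)/(1/(-162)) + j/34) = -361/((-3*9)/(1/(-162)) + 478/34) = -361/(-27/(-1/162) + 478*(1/34)) = -361/(-27*(-162) + 239/17) = -361/(4374 + 239/17) = -361/74597/17 = -361*17/74597 = -6137/74597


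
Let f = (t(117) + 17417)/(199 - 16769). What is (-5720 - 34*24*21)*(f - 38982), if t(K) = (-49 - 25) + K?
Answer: 1476381491520/1657 ≈ 8.9100e+8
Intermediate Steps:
t(K) = -74 + K
f = -1746/1657 (f = ((-74 + 117) + 17417)/(199 - 16769) = (43 + 17417)/(-16570) = 17460*(-1/16570) = -1746/1657 ≈ -1.0537)
(-5720 - 34*24*21)*(f - 38982) = (-5720 - 34*24*21)*(-1746/1657 - 38982) = (-5720 - 816*21)*(-64594920/1657) = (-5720 - 17136)*(-64594920/1657) = -22856*(-64594920/1657) = 1476381491520/1657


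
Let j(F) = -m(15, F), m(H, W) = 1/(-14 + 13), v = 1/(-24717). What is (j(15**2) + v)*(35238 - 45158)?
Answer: -245182720/24717 ≈ -9919.6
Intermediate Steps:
v = -1/24717 ≈ -4.0458e-5
m(H, W) = -1 (m(H, W) = 1/(-1) = -1)
j(F) = 1 (j(F) = -1*(-1) = 1)
(j(15**2) + v)*(35238 - 45158) = (1 - 1/24717)*(35238 - 45158) = (24716/24717)*(-9920) = -245182720/24717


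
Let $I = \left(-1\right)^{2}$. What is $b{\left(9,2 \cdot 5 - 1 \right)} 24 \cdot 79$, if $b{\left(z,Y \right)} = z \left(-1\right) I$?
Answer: $-17064$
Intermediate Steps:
$I = 1$
$b{\left(z,Y \right)} = - z$ ($b{\left(z,Y \right)} = z \left(-1\right) 1 = - z 1 = - z$)
$b{\left(9,2 \cdot 5 - 1 \right)} 24 \cdot 79 = \left(-1\right) 9 \cdot 24 \cdot 79 = \left(-9\right) 24 \cdot 79 = \left(-216\right) 79 = -17064$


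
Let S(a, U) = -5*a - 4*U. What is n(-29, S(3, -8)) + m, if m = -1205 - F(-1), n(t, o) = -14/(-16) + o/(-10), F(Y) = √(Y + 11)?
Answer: -48233/40 - √10 ≈ -1209.0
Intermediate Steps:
F(Y) = √(11 + Y)
n(t, o) = 7/8 - o/10 (n(t, o) = -14*(-1/16) + o*(-⅒) = 7/8 - o/10)
m = -1205 - √10 (m = -1205 - √(11 - 1) = -1205 - √10 ≈ -1208.2)
n(-29, S(3, -8)) + m = (7/8 - (-5*3 - 4*(-8))/10) + (-1205 - √10) = (7/8 - (-15 + 32)/10) + (-1205 - √10) = (7/8 - ⅒*17) + (-1205 - √10) = (7/8 - 17/10) + (-1205 - √10) = -33/40 + (-1205 - √10) = -48233/40 - √10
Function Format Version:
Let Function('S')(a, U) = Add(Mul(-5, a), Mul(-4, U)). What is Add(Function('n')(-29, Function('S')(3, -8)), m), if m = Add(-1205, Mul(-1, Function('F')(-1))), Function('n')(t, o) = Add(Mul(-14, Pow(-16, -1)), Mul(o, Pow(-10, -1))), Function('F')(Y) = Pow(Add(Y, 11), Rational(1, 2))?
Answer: Add(Rational(-48233, 40), Mul(-1, Pow(10, Rational(1, 2)))) ≈ -1209.0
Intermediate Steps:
Function('F')(Y) = Pow(Add(11, Y), Rational(1, 2))
Function('n')(t, o) = Add(Rational(7, 8), Mul(Rational(-1, 10), o)) (Function('n')(t, o) = Add(Mul(-14, Rational(-1, 16)), Mul(o, Rational(-1, 10))) = Add(Rational(7, 8), Mul(Rational(-1, 10), o)))
m = Add(-1205, Mul(-1, Pow(10, Rational(1, 2)))) (m = Add(-1205, Mul(-1, Pow(Add(11, -1), Rational(1, 2)))) = Add(-1205, Mul(-1, Pow(10, Rational(1, 2)))) ≈ -1208.2)
Add(Function('n')(-29, Function('S')(3, -8)), m) = Add(Add(Rational(7, 8), Mul(Rational(-1, 10), Add(Mul(-5, 3), Mul(-4, -8)))), Add(-1205, Mul(-1, Pow(10, Rational(1, 2))))) = Add(Add(Rational(7, 8), Mul(Rational(-1, 10), Add(-15, 32))), Add(-1205, Mul(-1, Pow(10, Rational(1, 2))))) = Add(Add(Rational(7, 8), Mul(Rational(-1, 10), 17)), Add(-1205, Mul(-1, Pow(10, Rational(1, 2))))) = Add(Add(Rational(7, 8), Rational(-17, 10)), Add(-1205, Mul(-1, Pow(10, Rational(1, 2))))) = Add(Rational(-33, 40), Add(-1205, Mul(-1, Pow(10, Rational(1, 2))))) = Add(Rational(-48233, 40), Mul(-1, Pow(10, Rational(1, 2))))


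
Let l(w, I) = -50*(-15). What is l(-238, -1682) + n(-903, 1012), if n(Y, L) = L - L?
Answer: 750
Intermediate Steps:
n(Y, L) = 0
l(w, I) = 750
l(-238, -1682) + n(-903, 1012) = 750 + 0 = 750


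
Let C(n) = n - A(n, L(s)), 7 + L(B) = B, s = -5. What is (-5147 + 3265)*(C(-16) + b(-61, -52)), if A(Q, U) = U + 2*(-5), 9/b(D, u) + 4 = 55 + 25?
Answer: -437565/38 ≈ -11515.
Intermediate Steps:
b(D, u) = 9/76 (b(D, u) = 9/(-4 + (55 + 25)) = 9/(-4 + 80) = 9/76)
L(B) = -7 + B
A(Q, U) = -10 + U (A(Q, U) = U - 10 = -10 + U)
C(n) = 22 + n (C(n) = n - (-10 + (-7 - 5)) = n - (-10 - 12) = n - 1*(-22) = n + 22 = 22 + n)
(-5147 + 3265)*(C(-16) + b(-61, -52)) = (-5147 + 3265)*((22 - 16) + 9/76) = -1882*(6 + 9/76) = -1882*465/76 = -437565/38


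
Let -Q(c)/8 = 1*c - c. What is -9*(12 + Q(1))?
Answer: -108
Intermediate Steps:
Q(c) = 0 (Q(c) = -8*(1*c - c) = -8*(c - c) = -8*0 = 0)
-9*(12 + Q(1)) = -9*(12 + 0) = -9*12 = -108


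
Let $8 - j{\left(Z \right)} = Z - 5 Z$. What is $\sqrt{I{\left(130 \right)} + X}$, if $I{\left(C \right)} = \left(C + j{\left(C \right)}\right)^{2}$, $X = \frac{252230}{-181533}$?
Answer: $\frac{\sqrt{117916937918886}}{16503} \approx 658.0$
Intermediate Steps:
$j{\left(Z \right)} = 8 + 4 Z$ ($j{\left(Z \right)} = 8 - \left(Z - 5 Z\right) = 8 - - 4 Z = 8 + 4 Z$)
$X = - \frac{22930}{16503}$ ($X = 252230 \left(- \frac{1}{181533}\right) = - \frac{22930}{16503} \approx -1.3894$)
$I{\left(C \right)} = \left(8 + 5 C\right)^{2}$ ($I{\left(C \right)} = \left(C + \left(8 + 4 C\right)\right)^{2} = \left(8 + 5 C\right)^{2}$)
$\sqrt{I{\left(130 \right)} + X} = \sqrt{\left(8 + 5 \cdot 130\right)^{2} - \frac{22930}{16503}} = \sqrt{\left(8 + 650\right)^{2} - \frac{22930}{16503}} = \sqrt{658^{2} - \frac{22930}{16503}} = \sqrt{432964 - \frac{22930}{16503}} = \sqrt{\frac{7145181962}{16503}} = \frac{\sqrt{117916937918886}}{16503}$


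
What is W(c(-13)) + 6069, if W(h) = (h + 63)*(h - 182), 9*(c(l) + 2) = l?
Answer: -402995/81 ≈ -4975.3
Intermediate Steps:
c(l) = -2 + l/9
W(h) = (-182 + h)*(63 + h) (W(h) = (63 + h)*(-182 + h) = (-182 + h)*(63 + h))
W(c(-13)) + 6069 = (-11466 + (-2 + (⅑)*(-13))² - 119*(-2 + (⅑)*(-13))) + 6069 = (-11466 + (-2 - 13/9)² - 119*(-2 - 13/9)) + 6069 = (-11466 + (-31/9)² - 119*(-31/9)) + 6069 = (-11466 + 961/81 + 3689/9) + 6069 = -894584/81 + 6069 = -402995/81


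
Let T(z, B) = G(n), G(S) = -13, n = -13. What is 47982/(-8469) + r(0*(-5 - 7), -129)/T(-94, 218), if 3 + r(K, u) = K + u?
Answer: 164714/36699 ≈ 4.4882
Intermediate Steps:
r(K, u) = -3 + K + u (r(K, u) = -3 + (K + u) = -3 + K + u)
T(z, B) = -13
47982/(-8469) + r(0*(-5 - 7), -129)/T(-94, 218) = 47982/(-8469) + (-3 + 0*(-5 - 7) - 129)/(-13) = 47982*(-1/8469) + (-3 + 0*(-12) - 129)*(-1/13) = -15994/2823 + (-3 + 0 - 129)*(-1/13) = -15994/2823 - 132*(-1/13) = -15994/2823 + 132/13 = 164714/36699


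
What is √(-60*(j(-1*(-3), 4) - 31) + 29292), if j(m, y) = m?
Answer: 2*√7743 ≈ 175.99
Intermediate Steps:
√(-60*(j(-1*(-3), 4) - 31) + 29292) = √(-60*(-1*(-3) - 31) + 29292) = √(-60*(3 - 31) + 29292) = √(-60*(-28) + 29292) = √(1680 + 29292) = √30972 = 2*√7743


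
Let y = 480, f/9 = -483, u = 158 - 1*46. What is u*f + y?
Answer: -486384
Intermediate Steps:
u = 112 (u = 158 - 46 = 112)
f = -4347 (f = 9*(-483) = -4347)
u*f + y = 112*(-4347) + 480 = -486864 + 480 = -486384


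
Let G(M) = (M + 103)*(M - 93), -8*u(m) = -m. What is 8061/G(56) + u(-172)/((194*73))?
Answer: -76190911/55543364 ≈ -1.3717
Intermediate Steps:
u(m) = m/8 (u(m) = -(-1)*m/8 = m/8)
G(M) = (-93 + M)*(103 + M) (G(M) = (103 + M)*(-93 + M) = (-93 + M)*(103 + M))
8061/G(56) + u(-172)/((194*73)) = 8061/(-9579 + 56² + 10*56) + ((⅛)*(-172))/((194*73)) = 8061/(-9579 + 3136 + 560) - 43/2/14162 = 8061/(-5883) - 43/2*1/14162 = 8061*(-1/5883) - 43/28324 = -2687/1961 - 43/28324 = -76190911/55543364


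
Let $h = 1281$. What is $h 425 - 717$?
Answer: $543708$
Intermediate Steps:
$h 425 - 717 = 1281 \cdot 425 - 717 = 544425 - 717 = 543708$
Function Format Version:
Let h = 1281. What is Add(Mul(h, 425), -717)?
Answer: 543708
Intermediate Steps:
Add(Mul(h, 425), -717) = Add(Mul(1281, 425), -717) = Add(544425, -717) = 543708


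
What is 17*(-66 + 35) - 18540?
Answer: -19067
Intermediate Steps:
17*(-66 + 35) - 18540 = 17*(-31) - 18540 = -527 - 18540 = -19067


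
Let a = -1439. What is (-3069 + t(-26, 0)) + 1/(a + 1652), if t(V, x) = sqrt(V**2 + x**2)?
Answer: -648158/213 ≈ -3043.0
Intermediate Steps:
(-3069 + t(-26, 0)) + 1/(a + 1652) = (-3069 + sqrt((-26)**2 + 0**2)) + 1/(-1439 + 1652) = (-3069 + sqrt(676 + 0)) + 1/213 = (-3069 + sqrt(676)) + 1/213 = (-3069 + 26) + 1/213 = -3043 + 1/213 = -648158/213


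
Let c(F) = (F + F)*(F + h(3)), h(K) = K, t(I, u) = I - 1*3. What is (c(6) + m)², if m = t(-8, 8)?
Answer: 9409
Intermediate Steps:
t(I, u) = -3 + I (t(I, u) = I - 3 = -3 + I)
m = -11 (m = -3 - 8 = -11)
c(F) = 2*F*(3 + F) (c(F) = (F + F)*(F + 3) = (2*F)*(3 + F) = 2*F*(3 + F))
(c(6) + m)² = (2*6*(3 + 6) - 11)² = (2*6*9 - 11)² = (108 - 11)² = 97² = 9409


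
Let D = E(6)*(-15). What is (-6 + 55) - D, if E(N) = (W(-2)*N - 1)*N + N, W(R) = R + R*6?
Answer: -7511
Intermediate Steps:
W(R) = 7*R (W(R) = R + 6*R = 7*R)
E(N) = N + N*(-1 - 14*N) (E(N) = ((7*(-2))*N - 1)*N + N = (-14*N - 1)*N + N = (-1 - 14*N)*N + N = N*(-1 - 14*N) + N = N + N*(-1 - 14*N))
D = 7560 (D = -14*6²*(-15) = -14*36*(-15) = -504*(-15) = 7560)
(-6 + 55) - D = (-6 + 55) - 1*7560 = 49 - 7560 = -7511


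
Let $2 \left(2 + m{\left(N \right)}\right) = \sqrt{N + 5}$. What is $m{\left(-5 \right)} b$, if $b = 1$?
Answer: $-2$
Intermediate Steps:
$m{\left(N \right)} = -2 + \frac{\sqrt{5 + N}}{2}$ ($m{\left(N \right)} = -2 + \frac{\sqrt{N + 5}}{2} = -2 + \frac{\sqrt{5 + N}}{2}$)
$m{\left(-5 \right)} b = \left(-2 + \frac{\sqrt{5 - 5}}{2}\right) 1 = \left(-2 + \frac{\sqrt{0}}{2}\right) 1 = \left(-2 + \frac{1}{2} \cdot 0\right) 1 = \left(-2 + 0\right) 1 = \left(-2\right) 1 = -2$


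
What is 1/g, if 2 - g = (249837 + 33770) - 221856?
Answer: -1/61749 ≈ -1.6195e-5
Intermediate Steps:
g = -61749 (g = 2 - ((249837 + 33770) - 221856) = 2 - (283607 - 221856) = 2 - 1*61751 = 2 - 61751 = -61749)
1/g = 1/(-61749) = -1/61749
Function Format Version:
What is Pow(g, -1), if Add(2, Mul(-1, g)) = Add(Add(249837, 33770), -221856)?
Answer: Rational(-1, 61749) ≈ -1.6195e-5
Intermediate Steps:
g = -61749 (g = Add(2, Mul(-1, Add(Add(249837, 33770), -221856))) = Add(2, Mul(-1, Add(283607, -221856))) = Add(2, Mul(-1, 61751)) = Add(2, -61751) = -61749)
Pow(g, -1) = Pow(-61749, -1) = Rational(-1, 61749)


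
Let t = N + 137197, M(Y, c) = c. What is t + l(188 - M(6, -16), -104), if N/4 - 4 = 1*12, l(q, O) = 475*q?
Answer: 234161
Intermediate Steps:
N = 64 (N = 16 + 4*(1*12) = 16 + 4*12 = 16 + 48 = 64)
t = 137261 (t = 64 + 137197 = 137261)
t + l(188 - M(6, -16), -104) = 137261 + 475*(188 - 1*(-16)) = 137261 + 475*(188 + 16) = 137261 + 475*204 = 137261 + 96900 = 234161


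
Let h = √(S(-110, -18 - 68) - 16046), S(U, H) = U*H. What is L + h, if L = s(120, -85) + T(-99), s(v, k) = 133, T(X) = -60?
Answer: 73 + I*√6586 ≈ 73.0 + 81.154*I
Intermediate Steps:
S(U, H) = H*U
h = I*√6586 (h = √((-18 - 68)*(-110) - 16046) = √(-86*(-110) - 16046) = √(9460 - 16046) = √(-6586) = I*√6586 ≈ 81.154*I)
L = 73 (L = 133 - 60 = 73)
L + h = 73 + I*√6586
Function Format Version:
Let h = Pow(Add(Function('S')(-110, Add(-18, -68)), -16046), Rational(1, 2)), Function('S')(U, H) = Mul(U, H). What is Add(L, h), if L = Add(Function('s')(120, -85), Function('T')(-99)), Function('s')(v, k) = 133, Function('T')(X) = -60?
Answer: Add(73, Mul(I, Pow(6586, Rational(1, 2)))) ≈ Add(73.000, Mul(81.154, I))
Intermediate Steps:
Function('S')(U, H) = Mul(H, U)
h = Mul(I, Pow(6586, Rational(1, 2))) (h = Pow(Add(Mul(Add(-18, -68), -110), -16046), Rational(1, 2)) = Pow(Add(Mul(-86, -110), -16046), Rational(1, 2)) = Pow(Add(9460, -16046), Rational(1, 2)) = Pow(-6586, Rational(1, 2)) = Mul(I, Pow(6586, Rational(1, 2))) ≈ Mul(81.154, I))
L = 73 (L = Add(133, -60) = 73)
Add(L, h) = Add(73, Mul(I, Pow(6586, Rational(1, 2))))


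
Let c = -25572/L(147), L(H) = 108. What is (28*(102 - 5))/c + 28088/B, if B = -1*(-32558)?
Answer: -367996112/34690549 ≈ -10.608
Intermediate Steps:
c = -2131/9 (c = -25572/108 = -25572*1/108 = -2131/9 ≈ -236.78)
B = 32558
(28*(102 - 5))/c + 28088/B = (28*(102 - 5))/(-2131/9) + 28088/32558 = (28*97)*(-9/2131) + 28088*(1/32558) = 2716*(-9/2131) + 14044/16279 = -24444/2131 + 14044/16279 = -367996112/34690549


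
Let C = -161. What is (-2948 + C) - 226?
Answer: -3335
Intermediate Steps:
(-2948 + C) - 226 = (-2948 - 161) - 226 = -3109 - 226 = -3335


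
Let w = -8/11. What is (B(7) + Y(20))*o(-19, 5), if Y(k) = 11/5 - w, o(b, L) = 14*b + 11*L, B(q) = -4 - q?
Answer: 93684/55 ≈ 1703.3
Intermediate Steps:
o(b, L) = 11*L + 14*b
w = -8/11 (w = -8*1/11 = -8/11 ≈ -0.72727)
Y(k) = 161/55 (Y(k) = 11/5 - 1*(-8/11) = 11*(1/5) + 8/11 = 11/5 + 8/11 = 161/55)
(B(7) + Y(20))*o(-19, 5) = ((-4 - 1*7) + 161/55)*(11*5 + 14*(-19)) = ((-4 - 7) + 161/55)*(55 - 266) = (-11 + 161/55)*(-211) = -444/55*(-211) = 93684/55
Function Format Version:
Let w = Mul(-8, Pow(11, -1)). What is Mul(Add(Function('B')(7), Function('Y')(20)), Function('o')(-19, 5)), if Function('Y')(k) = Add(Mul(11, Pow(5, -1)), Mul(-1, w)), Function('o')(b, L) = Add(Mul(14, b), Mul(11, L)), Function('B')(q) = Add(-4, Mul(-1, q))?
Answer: Rational(93684, 55) ≈ 1703.3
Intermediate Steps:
Function('o')(b, L) = Add(Mul(11, L), Mul(14, b))
w = Rational(-8, 11) (w = Mul(-8, Rational(1, 11)) = Rational(-8, 11) ≈ -0.72727)
Function('Y')(k) = Rational(161, 55) (Function('Y')(k) = Add(Mul(11, Pow(5, -1)), Mul(-1, Rational(-8, 11))) = Add(Mul(11, Rational(1, 5)), Rational(8, 11)) = Add(Rational(11, 5), Rational(8, 11)) = Rational(161, 55))
Mul(Add(Function('B')(7), Function('Y')(20)), Function('o')(-19, 5)) = Mul(Add(Add(-4, Mul(-1, 7)), Rational(161, 55)), Add(Mul(11, 5), Mul(14, -19))) = Mul(Add(Add(-4, -7), Rational(161, 55)), Add(55, -266)) = Mul(Add(-11, Rational(161, 55)), -211) = Mul(Rational(-444, 55), -211) = Rational(93684, 55)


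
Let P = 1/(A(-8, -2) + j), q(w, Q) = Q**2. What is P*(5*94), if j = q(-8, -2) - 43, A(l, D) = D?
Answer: -470/41 ≈ -11.463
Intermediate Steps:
j = -39 (j = (-2)**2 - 43 = 4 - 43 = -39)
P = -1/41 (P = 1/(-2 - 39) = 1/(-41) = -1/41 ≈ -0.024390)
P*(5*94) = -5*94/41 = -1/41*470 = -470/41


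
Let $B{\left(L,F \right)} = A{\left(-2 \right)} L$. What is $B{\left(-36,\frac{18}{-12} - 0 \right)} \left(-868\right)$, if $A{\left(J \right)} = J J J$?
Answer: $-249984$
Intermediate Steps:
$A{\left(J \right)} = J^{3}$ ($A{\left(J \right)} = J^{2} J = J^{3}$)
$B{\left(L,F \right)} = - 8 L$ ($B{\left(L,F \right)} = \left(-2\right)^{3} L = - 8 L$)
$B{\left(-36,\frac{18}{-12} - 0 \right)} \left(-868\right) = \left(-8\right) \left(-36\right) \left(-868\right) = 288 \left(-868\right) = -249984$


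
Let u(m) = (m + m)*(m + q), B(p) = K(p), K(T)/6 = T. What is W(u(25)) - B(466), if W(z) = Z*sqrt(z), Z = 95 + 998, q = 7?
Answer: 40924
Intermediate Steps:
K(T) = 6*T
B(p) = 6*p
u(m) = 2*m*(7 + m) (u(m) = (m + m)*(m + 7) = (2*m)*(7 + m) = 2*m*(7 + m))
Z = 1093
W(z) = 1093*sqrt(z)
W(u(25)) - B(466) = 1093*sqrt(2*25*(7 + 25)) - 6*466 = 1093*sqrt(2*25*32) - 1*2796 = 1093*sqrt(1600) - 2796 = 1093*40 - 2796 = 43720 - 2796 = 40924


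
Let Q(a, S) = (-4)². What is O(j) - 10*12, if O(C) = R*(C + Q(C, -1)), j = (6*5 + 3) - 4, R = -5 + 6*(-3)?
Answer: -1155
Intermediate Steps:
Q(a, S) = 16
R = -23 (R = -5 - 18 = -23)
j = 29 (j = (30 + 3) - 4 = 33 - 4 = 29)
O(C) = -368 - 23*C (O(C) = -23*(C + 16) = -23*(16 + C) = -368 - 23*C)
O(j) - 10*12 = (-368 - 23*29) - 10*12 = (-368 - 667) - 120 = -1035 - 120 = -1155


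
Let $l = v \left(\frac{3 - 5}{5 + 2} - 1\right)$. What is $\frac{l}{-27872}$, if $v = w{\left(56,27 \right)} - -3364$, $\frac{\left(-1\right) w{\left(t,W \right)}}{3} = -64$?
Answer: $\frac{1143}{6968} \approx 0.16404$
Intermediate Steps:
$w{\left(t,W \right)} = 192$ ($w{\left(t,W \right)} = \left(-3\right) \left(-64\right) = 192$)
$v = 3556$ ($v = 192 - -3364 = 192 + 3364 = 3556$)
$l = -4572$ ($l = 3556 \left(\frac{3 - 5}{5 + 2} - 1\right) = 3556 \left(- \frac{2}{7} - 1\right) = 3556 \left(- \frac{9}{7}\right) = -4572$)
$\frac{l}{-27872} = - \frac{4572}{-27872} = \left(-4572\right) \left(- \frac{1}{27872}\right) = \frac{1143}{6968}$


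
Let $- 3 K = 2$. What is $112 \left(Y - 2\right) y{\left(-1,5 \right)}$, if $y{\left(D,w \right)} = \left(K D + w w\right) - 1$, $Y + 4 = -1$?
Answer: $- \frac{58016}{3} \approx -19339.0$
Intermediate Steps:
$K = - \frac{2}{3}$ ($K = \left(- \frac{1}{3}\right) 2 = - \frac{2}{3} \approx -0.66667$)
$Y = -5$ ($Y = -4 - 1 = -5$)
$y{\left(D,w \right)} = -1 + w^{2} - \frac{2 D}{3}$ ($y{\left(D,w \right)} = \left(- \frac{2 D}{3} + w w\right) - 1 = \left(- \frac{2 D}{3} + w^{2}\right) - 1 = \left(w^{2} - \frac{2 D}{3}\right) - 1 = -1 + w^{2} - \frac{2 D}{3}$)
$112 \left(Y - 2\right) y{\left(-1,5 \right)} = 112 \left(-5 - 2\right) \left(-1 + 5^{2} - - \frac{2}{3}\right) = 112 \left(- 7 \left(-1 + 25 + \frac{2}{3}\right)\right) = 112 \left(\left(-7\right) \frac{74}{3}\right) = 112 \left(- \frac{518}{3}\right) = - \frac{58016}{3}$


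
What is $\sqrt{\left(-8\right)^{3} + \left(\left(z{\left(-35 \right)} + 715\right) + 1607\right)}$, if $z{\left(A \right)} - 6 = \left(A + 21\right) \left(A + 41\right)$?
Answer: $2 \sqrt{433} \approx 41.617$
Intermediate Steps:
$z{\left(A \right)} = 6 + \left(21 + A\right) \left(41 + A\right)$ ($z{\left(A \right)} = 6 + \left(A + 21\right) \left(A + 41\right) = 6 + \left(21 + A\right) \left(41 + A\right)$)
$\sqrt{\left(-8\right)^{3} + \left(\left(z{\left(-35 \right)} + 715\right) + 1607\right)} = \sqrt{\left(-8\right)^{3} + \left(\left(\left(867 + \left(-35\right)^{2} + 62 \left(-35\right)\right) + 715\right) + 1607\right)} = \sqrt{-512 + \left(\left(\left(867 + 1225 - 2170\right) + 715\right) + 1607\right)} = \sqrt{-512 + \left(\left(-78 + 715\right) + 1607\right)} = \sqrt{-512 + \left(637 + 1607\right)} = \sqrt{-512 + 2244} = \sqrt{1732} = 2 \sqrt{433}$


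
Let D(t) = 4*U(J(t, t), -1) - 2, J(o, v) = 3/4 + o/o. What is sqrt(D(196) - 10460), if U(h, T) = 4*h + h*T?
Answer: I*sqrt(10441) ≈ 102.18*I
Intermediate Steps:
J(o, v) = 7/4 (J(o, v) = 3*(1/4) + 1 = 3/4 + 1 = 7/4)
U(h, T) = 4*h + T*h
D(t) = 19 (D(t) = 4*(7*(4 - 1)/4) - 2 = 4*((7/4)*3) - 2 = 4*(21/4) - 2 = 21 - 2 = 19)
sqrt(D(196) - 10460) = sqrt(19 - 10460) = sqrt(-10441) = I*sqrt(10441)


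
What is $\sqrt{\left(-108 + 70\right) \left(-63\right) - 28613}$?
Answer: $i \sqrt{26219} \approx 161.92 i$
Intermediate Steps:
$\sqrt{\left(-108 + 70\right) \left(-63\right) - 28613} = \sqrt{\left(-38\right) \left(-63\right) - 28613} = \sqrt{2394 - 28613} = \sqrt{-26219} = i \sqrt{26219}$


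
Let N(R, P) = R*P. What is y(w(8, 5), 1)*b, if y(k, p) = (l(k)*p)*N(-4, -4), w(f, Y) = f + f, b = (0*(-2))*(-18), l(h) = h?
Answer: 0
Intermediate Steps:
b = 0 (b = 0*(-18) = 0)
N(R, P) = P*R
w(f, Y) = 2*f
y(k, p) = 16*k*p (y(k, p) = (k*p)*(-4*(-4)) = (k*p)*16 = 16*k*p)
y(w(8, 5), 1)*b = (16*(2*8)*1)*0 = (16*16*1)*0 = 256*0 = 0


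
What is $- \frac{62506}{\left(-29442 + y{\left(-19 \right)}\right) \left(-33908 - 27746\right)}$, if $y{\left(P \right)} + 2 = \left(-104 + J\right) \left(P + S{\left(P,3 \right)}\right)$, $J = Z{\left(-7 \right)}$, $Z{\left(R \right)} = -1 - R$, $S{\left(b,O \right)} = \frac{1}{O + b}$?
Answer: $- \frac{250024}{6800651989} \approx -3.6765 \cdot 10^{-5}$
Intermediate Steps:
$J = 6$ ($J = -1 - -7 = -1 + 7 = 6$)
$y{\left(P \right)} = -2 - 98 P - \frac{98}{3 + P}$ ($y{\left(P \right)} = -2 + \left(-104 + 6\right) \left(P + \frac{1}{3 + P}\right) = -2 - 98 \left(P + \frac{1}{3 + P}\right) = -2 - \left(98 P + \frac{98}{3 + P}\right) = -2 - 98 P - \frac{98}{3 + P}$)
$- \frac{62506}{\left(-29442 + y{\left(-19 \right)}\right) \left(-33908 - 27746\right)} = - \frac{62506}{\left(-29442 + \frac{2 \left(-52 - -2812 - 49 \left(-19\right)^{2}\right)}{3 - 19}\right) \left(-33908 - 27746\right)} = - \frac{62506}{\left(-29442 + \frac{2 \left(-52 + 2812 - 17689\right)}{-16}\right) \left(-61654\right)} = - \frac{62506}{\left(-29442 + 2 \left(- \frac{1}{16}\right) \left(-52 + 2812 - 17689\right)\right) \left(-61654\right)} = - \frac{62506}{\left(-29442 + 2 \left(- \frac{1}{16}\right) \left(-14929\right)\right) \left(-61654\right)} = - \frac{62506}{\left(-29442 + \frac{14929}{8}\right) \left(-61654\right)} = - \frac{62506}{\left(- \frac{220607}{8}\right) \left(-61654\right)} = - \frac{62506}{\frac{6800651989}{4}} = \left(-62506\right) \frac{4}{6800651989} = - \frac{250024}{6800651989}$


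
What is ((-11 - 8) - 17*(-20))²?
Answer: 103041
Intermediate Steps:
((-11 - 8) - 17*(-20))² = (-19 + 340)² = 321² = 103041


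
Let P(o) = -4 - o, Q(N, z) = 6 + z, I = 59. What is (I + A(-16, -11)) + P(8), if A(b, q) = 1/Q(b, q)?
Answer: 234/5 ≈ 46.800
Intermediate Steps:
A(b, q) = 1/(6 + q)
(I + A(-16, -11)) + P(8) = (59 + 1/(6 - 11)) + (-4 - 1*8) = (59 + 1/(-5)) + (-4 - 8) = (59 - 1/5) - 12 = 294/5 - 12 = 234/5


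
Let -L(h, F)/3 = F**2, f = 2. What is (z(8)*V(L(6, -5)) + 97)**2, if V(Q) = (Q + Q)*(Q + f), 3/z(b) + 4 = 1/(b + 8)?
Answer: 3331713841/49 ≈ 6.7994e+7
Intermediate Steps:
z(b) = 3/(-4 + 1/(8 + b)) (z(b) = 3/(-4 + 1/(b + 8)) = 3/(-4 + 1/(8 + b)))
L(h, F) = -3*F**2
V(Q) = 2*Q*(2 + Q) (V(Q) = (Q + Q)*(Q + 2) = (2*Q)*(2 + Q) = 2*Q*(2 + Q))
(z(8)*V(L(6, -5)) + 97)**2 = ((3*(-8 - 1*8)/(31 + 4*8))*(2*(-3*(-5)**2)*(2 - 3*(-5)**2)) + 97)**2 = ((3*(-8 - 8)/(31 + 32))*(2*(-3*25)*(2 - 3*25)) + 97)**2 = ((3*(-16)/63)*(2*(-75)*(2 - 75)) + 97)**2 = ((3*(1/63)*(-16))*(2*(-75)*(-73)) + 97)**2 = (-16/21*10950 + 97)**2 = (-58400/7 + 97)**2 = (-57721/7)**2 = 3331713841/49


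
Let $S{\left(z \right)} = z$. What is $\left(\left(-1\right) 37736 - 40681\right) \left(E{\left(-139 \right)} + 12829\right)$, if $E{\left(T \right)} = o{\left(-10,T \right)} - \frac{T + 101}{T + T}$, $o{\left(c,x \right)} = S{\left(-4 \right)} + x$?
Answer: $- \frac{138275440695}{139} \approx -9.9479 \cdot 10^{8}$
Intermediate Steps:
$o{\left(c,x \right)} = -4 + x$
$E{\left(T \right)} = -4 + T - \frac{101 + T}{2 T}$ ($E{\left(T \right)} = \left(-4 + T\right) - \frac{T + 101}{T + T} = \left(-4 + T\right) - \frac{101 + T}{2 T} = -4 + T - \frac{101 + T}{2 T}$)
$\left(\left(-1\right) 37736 - 40681\right) \left(E{\left(-139 \right)} + 12829\right) = \left(\left(-1\right) 37736 - 40681\right) \left(\left(- \frac{9}{2} - 139 - \frac{101}{2 \left(-139\right)}\right) + 12829\right) = \left(-37736 - 40681\right) \left(\left(- \frac{9}{2} - 139 - - \frac{101}{278}\right) + 12829\right) = - 78417 \left(\left(- \frac{9}{2} - 139 + \frac{101}{278}\right) + 12829\right) = - 78417 \left(- \frac{19896}{139} + 12829\right) = \left(-78417\right) \frac{1763335}{139} = - \frac{138275440695}{139}$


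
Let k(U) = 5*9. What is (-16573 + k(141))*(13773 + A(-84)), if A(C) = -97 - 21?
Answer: -225689840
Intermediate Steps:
k(U) = 45
A(C) = -118
(-16573 + k(141))*(13773 + A(-84)) = (-16573 + 45)*(13773 - 118) = -16528*13655 = -225689840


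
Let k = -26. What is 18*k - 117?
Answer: -585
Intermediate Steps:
18*k - 117 = 18*(-26) - 117 = -468 - 117 = -585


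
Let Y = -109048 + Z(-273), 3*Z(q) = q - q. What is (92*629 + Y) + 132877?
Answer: 81697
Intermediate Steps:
Z(q) = 0 (Z(q) = (q - q)/3 = (⅓)*0 = 0)
Y = -109048 (Y = -109048 + 0 = -109048)
(92*629 + Y) + 132877 = (92*629 - 109048) + 132877 = (57868 - 109048) + 132877 = -51180 + 132877 = 81697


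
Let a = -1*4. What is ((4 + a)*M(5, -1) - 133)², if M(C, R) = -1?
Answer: 17689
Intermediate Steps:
a = -4
((4 + a)*M(5, -1) - 133)² = ((4 - 4)*(-1) - 133)² = (0*(-1) - 133)² = (0 - 133)² = (-133)² = 17689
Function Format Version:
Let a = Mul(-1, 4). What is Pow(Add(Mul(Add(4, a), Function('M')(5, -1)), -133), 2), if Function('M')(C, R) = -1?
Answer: 17689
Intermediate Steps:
a = -4
Pow(Add(Mul(Add(4, a), Function('M')(5, -1)), -133), 2) = Pow(Add(Mul(Add(4, -4), -1), -133), 2) = Pow(Add(Mul(0, -1), -133), 2) = Pow(Add(0, -133), 2) = Pow(-133, 2) = 17689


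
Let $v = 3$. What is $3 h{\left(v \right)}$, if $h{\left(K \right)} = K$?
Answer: $9$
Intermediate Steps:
$3 h{\left(v \right)} = 3 \cdot 3 = 9$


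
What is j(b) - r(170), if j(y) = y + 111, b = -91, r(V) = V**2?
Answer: -28880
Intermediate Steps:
j(y) = 111 + y
j(b) - r(170) = (111 - 91) - 1*170**2 = 20 - 1*28900 = 20 - 28900 = -28880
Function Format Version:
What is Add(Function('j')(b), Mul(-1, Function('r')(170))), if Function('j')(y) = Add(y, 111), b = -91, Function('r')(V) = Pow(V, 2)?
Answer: -28880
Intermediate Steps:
Function('j')(y) = Add(111, y)
Add(Function('j')(b), Mul(-1, Function('r')(170))) = Add(Add(111, -91), Mul(-1, Pow(170, 2))) = Add(20, Mul(-1, 28900)) = Add(20, -28900) = -28880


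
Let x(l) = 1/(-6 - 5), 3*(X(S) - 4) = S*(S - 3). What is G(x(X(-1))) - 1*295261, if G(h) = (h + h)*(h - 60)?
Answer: -35725259/121 ≈ -2.9525e+5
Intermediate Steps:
X(S) = 4 + S*(-3 + S)/3 (X(S) = 4 + (S*(S - 3))/3 = 4 + (S*(-3 + S))/3 = 4 + S*(-3 + S)/3)
x(l) = -1/11 (x(l) = 1/(-11) = -1/11)
G(h) = 2*h*(-60 + h) (G(h) = (2*h)*(-60 + h) = 2*h*(-60 + h))
G(x(X(-1))) - 1*295261 = 2*(-1/11)*(-60 - 1/11) - 1*295261 = 2*(-1/11)*(-661/11) - 295261 = 1322/121 - 295261 = -35725259/121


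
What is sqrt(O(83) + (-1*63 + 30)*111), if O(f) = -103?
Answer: I*sqrt(3766) ≈ 61.368*I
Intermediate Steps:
sqrt(O(83) + (-1*63 + 30)*111) = sqrt(-103 + (-1*63 + 30)*111) = sqrt(-103 + (-63 + 30)*111) = sqrt(-103 - 33*111) = sqrt(-103 - 3663) = sqrt(-3766) = I*sqrt(3766)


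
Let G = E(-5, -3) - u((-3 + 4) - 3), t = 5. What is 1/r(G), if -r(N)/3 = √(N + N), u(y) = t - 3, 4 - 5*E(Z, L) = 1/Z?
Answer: 5*I*√58/174 ≈ 0.21884*I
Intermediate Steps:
E(Z, L) = ⅘ - 1/(5*Z)
u(y) = 2 (u(y) = 5 - 3 = 2)
G = -29/25 (G = (⅕)*(-1 + 4*(-5))/(-5) - 1*2 = (⅕)*(-⅕)*(-1 - 20) - 2 = (⅕)*(-⅕)*(-21) - 2 = 21/25 - 2 = -29/25 ≈ -1.1600)
r(N) = -3*√2*√N (r(N) = -3*√(N + N) = -3*√2*√N)
1/r(G) = 1/(-3*√2*√(-29/25)) = 1/(-3*√2*I*√29/5) = 1/(-3*I*√58/5) = 5*I*√58/174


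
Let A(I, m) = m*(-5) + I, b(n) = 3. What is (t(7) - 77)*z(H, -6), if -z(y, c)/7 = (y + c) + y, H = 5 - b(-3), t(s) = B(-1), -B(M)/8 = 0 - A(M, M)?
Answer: -630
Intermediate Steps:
A(I, m) = I - 5*m (A(I, m) = -5*m + I = I - 5*m)
B(M) = -32*M (B(M) = -8*(0 - (M - 5*M)) = -8*(0 - (-4)*M) = -8*(0 + 4*M) = -32*M)
t(s) = 32 (t(s) = -32*(-1) = 32)
H = 2 (H = 5 - 1*3 = 5 - 3 = 2)
z(y, c) = -14*y - 7*c (z(y, c) = -7*((y + c) + y) = -7*((c + y) + y) = -7*(c + 2*y) = -14*y - 7*c)
(t(7) - 77)*z(H, -6) = (32 - 77)*(-14*2 - 7*(-6)) = -45*(-28 + 42) = -45*14 = -630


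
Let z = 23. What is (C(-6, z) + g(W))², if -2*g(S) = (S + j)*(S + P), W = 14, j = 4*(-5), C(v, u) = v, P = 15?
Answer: 6561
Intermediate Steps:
j = -20
g(S) = -(-20 + S)*(15 + S)/2 (g(S) = -(S - 20)*(S + 15)/2 = -(-20 + S)*(15 + S)/2)
(C(-6, z) + g(W))² = (-6 + (150 - ½*14² + (5/2)*14))² = (-6 + (150 - ½*196 + 35))² = (-6 + (150 - 98 + 35))² = (-6 + 87)² = 81² = 6561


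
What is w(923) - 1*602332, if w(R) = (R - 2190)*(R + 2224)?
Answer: -4589581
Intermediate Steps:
w(R) = (-2190 + R)*(2224 + R)
w(923) - 1*602332 = (-4870560 + 923² + 34*923) - 1*602332 = (-4870560 + 851929 + 31382) - 602332 = -3987249 - 602332 = -4589581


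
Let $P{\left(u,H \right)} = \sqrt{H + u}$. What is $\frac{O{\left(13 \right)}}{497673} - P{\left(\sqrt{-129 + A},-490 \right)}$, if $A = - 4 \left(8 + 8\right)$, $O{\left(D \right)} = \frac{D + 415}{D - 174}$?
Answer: $- \frac{428}{80125353} - \sqrt{-490 + i \sqrt{193}} \approx -0.31377 - 22.138 i$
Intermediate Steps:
$O{\left(D \right)} = \frac{415 + D}{-174 + D}$
$A = -64$ ($A = \left(-4\right) 16 = -64$)
$\frac{O{\left(13 \right)}}{497673} - P{\left(\sqrt{-129 + A},-490 \right)} = \frac{\frac{1}{-174 + 13} \left(415 + 13\right)}{497673} - \sqrt{-490 + \sqrt{-129 - 64}} = \frac{1}{-161} \cdot 428 \cdot \frac{1}{497673} - \sqrt{-490 + \sqrt{-193}} = \left(- \frac{1}{161}\right) 428 \cdot \frac{1}{497673} - \sqrt{-490 + i \sqrt{193}} = \left(- \frac{428}{161}\right) \frac{1}{497673} - \sqrt{-490 + i \sqrt{193}} = - \frac{428}{80125353} - \sqrt{-490 + i \sqrt{193}}$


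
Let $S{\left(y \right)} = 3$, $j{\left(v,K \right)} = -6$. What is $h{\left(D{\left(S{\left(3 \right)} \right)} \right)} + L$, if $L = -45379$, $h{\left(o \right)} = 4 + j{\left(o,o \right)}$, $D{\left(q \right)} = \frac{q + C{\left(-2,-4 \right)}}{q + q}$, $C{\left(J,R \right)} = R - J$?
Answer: $-45381$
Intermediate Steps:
$D{\left(q \right)} = \frac{-2 + q}{2 q}$ ($D{\left(q \right)} = \frac{q - 2}{q + q} = \frac{q + \left(-4 + 2\right)}{2 q} = \left(q - 2\right) \frac{1}{2 q} = \left(-2 + q\right) \frac{1}{2 q} = \frac{-2 + q}{2 q}$)
$h{\left(o \right)} = -2$ ($h{\left(o \right)} = 4 - 6 = -2$)
$h{\left(D{\left(S{\left(3 \right)} \right)} \right)} + L = -2 - 45379 = -45381$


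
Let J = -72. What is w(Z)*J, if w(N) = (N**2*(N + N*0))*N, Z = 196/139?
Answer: -106256812032/373301041 ≈ -284.64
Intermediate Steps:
Z = 196/139 (Z = 196*(1/139) = 196/139 ≈ 1.4101)
w(N) = N**4 (w(N) = (N**2*(N + 0))*N = (N**2*N)*N = N**3*N = N**4)
w(Z)*J = (196/139)**4*(-72) = (1475789056/373301041)*(-72) = -106256812032/373301041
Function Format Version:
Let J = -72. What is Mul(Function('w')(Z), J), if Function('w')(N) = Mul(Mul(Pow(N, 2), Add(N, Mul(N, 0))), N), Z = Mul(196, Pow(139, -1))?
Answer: Rational(-106256812032, 373301041) ≈ -284.64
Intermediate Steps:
Z = Rational(196, 139) (Z = Mul(196, Rational(1, 139)) = Rational(196, 139) ≈ 1.4101)
Function('w')(N) = Pow(N, 4) (Function('w')(N) = Mul(Mul(Pow(N, 2), Add(N, 0)), N) = Mul(Mul(Pow(N, 2), N), N) = Mul(Pow(N, 3), N) = Pow(N, 4))
Mul(Function('w')(Z), J) = Mul(Pow(Rational(196, 139), 4), -72) = Mul(Rational(1475789056, 373301041), -72) = Rational(-106256812032, 373301041)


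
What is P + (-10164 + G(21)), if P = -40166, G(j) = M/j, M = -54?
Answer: -352328/7 ≈ -50333.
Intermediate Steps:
G(j) = -54/j
P + (-10164 + G(21)) = -40166 + (-10164 - 54/21) = -40166 + (-10164 - 54*1/21) = -40166 + (-10164 - 18/7) = -40166 - 71166/7 = -352328/7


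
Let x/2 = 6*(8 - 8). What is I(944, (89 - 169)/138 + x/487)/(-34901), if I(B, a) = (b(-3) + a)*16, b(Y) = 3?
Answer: -2672/2408169 ≈ -0.0011096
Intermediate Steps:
x = 0 (x = 2*(6*(8 - 8)) = 2*(6*0) = 2*0 = 0)
I(B, a) = 48 + 16*a (I(B, a) = (3 + a)*16 = 48 + 16*a)
I(944, (89 - 169)/138 + x/487)/(-34901) = (48 + 16*((89 - 169)/138 + 0/487))/(-34901) = (48 + 16*(-80*1/138 + 0*(1/487)))*(-1/34901) = (48 + 16*(-40/69 + 0))*(-1/34901) = (48 + 16*(-40/69))*(-1/34901) = (48 - 640/69)*(-1/34901) = (2672/69)*(-1/34901) = -2672/2408169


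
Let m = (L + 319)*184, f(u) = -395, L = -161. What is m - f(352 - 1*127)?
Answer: 29467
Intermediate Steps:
m = 29072 (m = (-161 + 319)*184 = 158*184 = 29072)
m - f(352 - 1*127) = 29072 - 1*(-395) = 29072 + 395 = 29467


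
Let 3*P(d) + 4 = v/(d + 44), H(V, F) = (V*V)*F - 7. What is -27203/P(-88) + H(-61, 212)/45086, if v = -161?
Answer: 53968820377/225430 ≈ 2.3940e+5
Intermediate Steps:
H(V, F) = -7 + F*V² (H(V, F) = V²*F - 7 = F*V² - 7 = -7 + F*V²)
P(d) = -4/3 - 161/(3*(44 + d)) (P(d) = -4/3 + (-161/(d + 44))/3 = -4/3 + (-161/(44 + d))/3 = -4/3 - 161/(3*(44 + d)))
-27203/P(-88) + H(-61, 212)/45086 = -27203*3*(44 - 88)/(-337 - 4*(-88)) + (-7 + 212*(-61)²)/45086 = -27203*(-132/(-337 + 352)) + (-7 + 212*3721)*(1/45086) = -27203/((⅓)*(-1/44)*15) + (-7 + 788852)*(1/45086) = -27203/(-5/44) + 788845*(1/45086) = -27203*(-44/5) + 788845/45086 = 1196932/5 + 788845/45086 = 53968820377/225430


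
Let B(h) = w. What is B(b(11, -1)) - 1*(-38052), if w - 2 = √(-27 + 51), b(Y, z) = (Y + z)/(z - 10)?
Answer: 38054 + 2*√6 ≈ 38059.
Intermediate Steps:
b(Y, z) = (Y + z)/(-10 + z)
w = 2 + 2*√6 (w = 2 + √(-27 + 51) = 2 + √24 = 2 + 2*√6 ≈ 6.8990)
B(h) = 2 + 2*√6
B(b(11, -1)) - 1*(-38052) = (2 + 2*√6) - 1*(-38052) = (2 + 2*√6) + 38052 = 38054 + 2*√6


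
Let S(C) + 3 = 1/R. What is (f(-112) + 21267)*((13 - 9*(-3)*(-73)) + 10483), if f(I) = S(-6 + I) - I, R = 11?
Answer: 182231175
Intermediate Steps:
S(C) = -32/11 (S(C) = -3 + 1/11 = -32/11)
f(I) = -32/11 - I
(f(-112) + 21267)*((13 - 9*(-3)*(-73)) + 10483) = ((-32/11 - 1*(-112)) + 21267)*((13 - 9*(-3)*(-73)) + 10483) = ((-32/11 + 112) + 21267)*((13 + 27*(-73)) + 10483) = (1200/11 + 21267)*((13 - 1971) + 10483) = 235137*(-1958 + 10483)/11 = (235137/11)*8525 = 182231175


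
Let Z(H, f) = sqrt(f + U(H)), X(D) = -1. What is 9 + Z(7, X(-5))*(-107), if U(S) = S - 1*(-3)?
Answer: -312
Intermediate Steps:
U(S) = 3 + S (U(S) = S + 3 = 3 + S)
Z(H, f) = sqrt(3 + H + f) (Z(H, f) = sqrt(f + (3 + H)) = sqrt(3 + H + f))
9 + Z(7, X(-5))*(-107) = 9 + sqrt(3 + 7 - 1)*(-107) = 9 + sqrt(9)*(-107) = 9 + 3*(-107) = 9 - 321 = -312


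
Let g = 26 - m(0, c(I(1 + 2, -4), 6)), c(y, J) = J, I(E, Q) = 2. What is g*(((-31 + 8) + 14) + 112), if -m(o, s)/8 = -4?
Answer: -618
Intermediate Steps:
m(o, s) = 32 (m(o, s) = -8*(-4) = 32)
g = -6 (g = 26 - 1*32 = 26 - 32 = -6)
g*(((-31 + 8) + 14) + 112) = -6*(((-31 + 8) + 14) + 112) = -6*((-23 + 14) + 112) = -6*(-9 + 112) = -6*103 = -618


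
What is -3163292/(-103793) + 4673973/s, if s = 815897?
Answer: 3066046132513/84684397321 ≈ 36.206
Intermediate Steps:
-3163292/(-103793) + 4673973/s = -3163292/(-103793) + 4673973/815897 = -3163292*(-1/103793) + 4673973*(1/815897) = 3163292/103793 + 4673973/815897 = 3066046132513/84684397321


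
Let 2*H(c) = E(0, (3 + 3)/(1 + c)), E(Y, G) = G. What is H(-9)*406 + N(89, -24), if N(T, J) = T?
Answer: -253/4 ≈ -63.250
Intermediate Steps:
H(c) = 3/(1 + c) (H(c) = ((3 + 3)/(1 + c))/2 = (6/(1 + c))/2 = 3/(1 + c))
H(-9)*406 + N(89, -24) = (3/(1 - 9))*406 + 89 = (3/(-8))*406 + 89 = (3*(-1/8))*406 + 89 = -3/8*406 + 89 = -609/4 + 89 = -253/4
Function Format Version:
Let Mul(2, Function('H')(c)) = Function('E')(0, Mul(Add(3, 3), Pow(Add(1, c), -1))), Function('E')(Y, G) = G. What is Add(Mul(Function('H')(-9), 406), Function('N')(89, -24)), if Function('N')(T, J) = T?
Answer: Rational(-253, 4) ≈ -63.250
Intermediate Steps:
Function('H')(c) = Mul(3, Pow(Add(1, c), -1)) (Function('H')(c) = Mul(Rational(1, 2), Mul(Add(3, 3), Pow(Add(1, c), -1))) = Mul(Rational(1, 2), Mul(6, Pow(Add(1, c), -1))) = Mul(3, Pow(Add(1, c), -1)))
Add(Mul(Function('H')(-9), 406), Function('N')(89, -24)) = Add(Mul(Mul(3, Pow(Add(1, -9), -1)), 406), 89) = Add(Mul(Mul(3, Pow(-8, -1)), 406), 89) = Add(Mul(Mul(3, Rational(-1, 8)), 406), 89) = Add(Mul(Rational(-3, 8), 406), 89) = Add(Rational(-609, 4), 89) = Rational(-253, 4)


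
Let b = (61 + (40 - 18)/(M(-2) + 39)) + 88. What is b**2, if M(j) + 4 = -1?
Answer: 6471936/289 ≈ 22394.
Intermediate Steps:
M(j) = -5 (M(j) = -4 - 1 = -5)
b = 2544/17 (b = (61 + (40 - 18)/(-5 + 39)) + 88 = (61 + 22/34) + 88 = (61 + 22*(1/34)) + 88 = (61 + 11/17) + 88 = 1048/17 + 88 = 2544/17 ≈ 149.65)
b**2 = (2544/17)**2 = 6471936/289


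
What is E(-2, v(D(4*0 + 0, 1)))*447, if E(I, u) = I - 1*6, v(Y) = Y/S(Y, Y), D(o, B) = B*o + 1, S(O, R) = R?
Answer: -3576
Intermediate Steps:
D(o, B) = 1 + B*o
v(Y) = 1 (v(Y) = Y/Y = 1)
E(I, u) = -6 + I (E(I, u) = I - 6 = -6 + I)
E(-2, v(D(4*0 + 0, 1)))*447 = (-6 - 2)*447 = -8*447 = -3576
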